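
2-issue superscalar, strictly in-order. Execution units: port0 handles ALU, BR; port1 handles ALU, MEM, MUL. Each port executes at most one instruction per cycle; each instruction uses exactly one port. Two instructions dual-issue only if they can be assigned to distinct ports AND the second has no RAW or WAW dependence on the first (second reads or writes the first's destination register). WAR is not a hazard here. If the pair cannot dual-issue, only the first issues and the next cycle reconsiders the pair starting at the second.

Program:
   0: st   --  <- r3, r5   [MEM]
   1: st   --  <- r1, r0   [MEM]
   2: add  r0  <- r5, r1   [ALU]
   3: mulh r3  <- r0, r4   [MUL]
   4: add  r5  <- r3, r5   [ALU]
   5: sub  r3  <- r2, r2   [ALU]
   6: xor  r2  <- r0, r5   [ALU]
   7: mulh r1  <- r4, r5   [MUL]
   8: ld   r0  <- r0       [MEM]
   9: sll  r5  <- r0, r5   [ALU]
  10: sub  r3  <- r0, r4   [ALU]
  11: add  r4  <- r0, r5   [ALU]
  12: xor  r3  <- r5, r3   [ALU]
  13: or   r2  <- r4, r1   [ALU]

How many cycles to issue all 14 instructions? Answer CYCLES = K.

c0: i0 st.MEM  no-port MEM/MEM
c1: i1/i2 st.MEM/add.ALU  2-wide
c2: i3 mulh.MUL  RAW r3
c3: i4/i5 add.ALU/sub.ALU  2-wide
c4: i6/i7 xor.ALU/mulh.MUL  2-wide
c5: i8 ld.MEM  RAW r0
c6: i9/i10 sll.ALU/sub.ALU  2-wide
c7: i11/i12 add.ALU/xor.ALU  2-wide
c8: i13 or.ALU  tail

CYCLES = 9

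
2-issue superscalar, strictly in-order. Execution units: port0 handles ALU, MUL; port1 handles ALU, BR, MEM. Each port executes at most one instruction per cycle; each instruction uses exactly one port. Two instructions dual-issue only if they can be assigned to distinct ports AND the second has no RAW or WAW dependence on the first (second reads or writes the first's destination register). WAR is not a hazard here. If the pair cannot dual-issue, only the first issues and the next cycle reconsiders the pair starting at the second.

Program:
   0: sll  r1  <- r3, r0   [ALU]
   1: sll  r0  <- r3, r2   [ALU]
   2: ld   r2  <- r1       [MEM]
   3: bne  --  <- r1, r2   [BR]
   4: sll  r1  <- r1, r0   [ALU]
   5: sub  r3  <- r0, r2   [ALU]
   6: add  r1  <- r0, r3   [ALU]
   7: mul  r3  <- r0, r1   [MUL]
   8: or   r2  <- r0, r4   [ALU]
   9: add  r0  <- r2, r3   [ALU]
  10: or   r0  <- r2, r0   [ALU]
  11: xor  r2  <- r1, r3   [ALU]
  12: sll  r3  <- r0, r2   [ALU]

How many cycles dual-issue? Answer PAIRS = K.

#0 head=0: sll.ALU+sll.ALU i0+i1 dual
#1 head=2: ld.MEM i2 no-port MEM/BR
#2 head=3: bne.BR+sll.ALU i3+i4 dual
#3 head=5: sub.ALU i5 RAW r3
#4 head=6: add.ALU i6 RAW r1
#5 head=7: mul.MUL+or.ALU i7+i8 dual
#6 head=9: add.ALU i9 RAW+WAW r0
#7 head=10: or.ALU+xor.ALU i10+i11 dual
#8 head=12: sll.ALU i12 tail

PAIRS = 4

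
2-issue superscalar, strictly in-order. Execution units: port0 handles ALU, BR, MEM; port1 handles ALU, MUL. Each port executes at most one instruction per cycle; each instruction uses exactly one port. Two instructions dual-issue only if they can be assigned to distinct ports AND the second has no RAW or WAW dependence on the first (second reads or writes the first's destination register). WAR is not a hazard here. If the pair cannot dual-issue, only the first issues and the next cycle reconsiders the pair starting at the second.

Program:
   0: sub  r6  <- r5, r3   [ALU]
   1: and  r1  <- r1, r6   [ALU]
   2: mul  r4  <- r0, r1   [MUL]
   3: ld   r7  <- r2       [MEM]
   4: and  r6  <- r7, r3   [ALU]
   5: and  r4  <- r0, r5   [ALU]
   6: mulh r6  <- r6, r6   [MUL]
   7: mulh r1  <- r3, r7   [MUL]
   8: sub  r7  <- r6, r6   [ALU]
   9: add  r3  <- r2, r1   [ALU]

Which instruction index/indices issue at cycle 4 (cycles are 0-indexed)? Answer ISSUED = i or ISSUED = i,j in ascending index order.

  cy0 -> i0 (sub.ALU) RAW r6
  cy1 -> i1 (and.ALU) RAW r1
  cy2 -> i2&i3 (mul.MUL/ld.MEM) dual
  cy3 -> i4&i5 (and.ALU/and.ALU) dual
  cy4 -> i6 (mulh.MUL) no-port MUL/MUL
  cy5 -> i7&i8 (mulh.MUL/sub.ALU) dual
  cy6 -> i9 (add.ALU) tail

ISSUED = 6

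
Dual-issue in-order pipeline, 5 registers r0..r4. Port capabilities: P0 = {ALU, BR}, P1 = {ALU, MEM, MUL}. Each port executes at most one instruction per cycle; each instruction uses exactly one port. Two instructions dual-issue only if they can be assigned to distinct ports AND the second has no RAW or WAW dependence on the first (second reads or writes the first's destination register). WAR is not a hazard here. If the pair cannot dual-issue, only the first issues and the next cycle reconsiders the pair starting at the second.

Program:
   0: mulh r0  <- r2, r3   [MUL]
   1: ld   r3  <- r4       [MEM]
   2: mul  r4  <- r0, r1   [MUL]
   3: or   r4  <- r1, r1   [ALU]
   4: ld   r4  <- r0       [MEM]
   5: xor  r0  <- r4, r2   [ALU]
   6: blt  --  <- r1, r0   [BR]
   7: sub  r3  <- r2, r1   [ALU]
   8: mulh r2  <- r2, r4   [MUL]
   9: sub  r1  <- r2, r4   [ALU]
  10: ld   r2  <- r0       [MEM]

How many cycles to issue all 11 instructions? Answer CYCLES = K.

CYCLES = 9

[0] i0  mulh  -- no-port MUL/MEM
[1] i1  ld  -- no-port MEM/MUL
[2] i2  mul  -- WAW r4
[3] i3  or  -- WAW r4
[4] i4  ld  -- RAW r4
[5] i5  xor  -- RAW r0
[6] i6+i7  blt sub  -- dual
[7] i8  mulh  -- RAW r2
[8] i9+i10  sub ld  -- dual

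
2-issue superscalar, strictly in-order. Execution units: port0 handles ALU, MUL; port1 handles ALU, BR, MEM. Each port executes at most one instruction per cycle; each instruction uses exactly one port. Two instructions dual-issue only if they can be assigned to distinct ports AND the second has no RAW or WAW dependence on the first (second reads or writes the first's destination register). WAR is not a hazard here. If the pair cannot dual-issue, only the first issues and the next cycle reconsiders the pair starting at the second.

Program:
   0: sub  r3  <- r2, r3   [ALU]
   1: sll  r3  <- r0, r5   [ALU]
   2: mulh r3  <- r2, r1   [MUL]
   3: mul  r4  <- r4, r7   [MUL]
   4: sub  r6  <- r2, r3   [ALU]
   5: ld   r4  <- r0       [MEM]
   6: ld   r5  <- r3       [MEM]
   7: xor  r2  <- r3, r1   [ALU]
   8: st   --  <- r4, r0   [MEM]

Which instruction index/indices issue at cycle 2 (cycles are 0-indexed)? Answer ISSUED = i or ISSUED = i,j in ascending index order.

ISSUED = 2

  cy0 -> i0 (sub.ALU) WAW r3
  cy1 -> i1 (sll.ALU) WAW r3
  cy2 -> i2 (mulh.MUL) no-port MUL/MUL
  cy3 -> i3,i4 (mul.MUL sub.ALU) dual
  cy4 -> i5 (ld.MEM) no-port MEM/MEM
  cy5 -> i6,i7 (ld.MEM xor.ALU) dual
  cy6 -> i8 (st.MEM) tail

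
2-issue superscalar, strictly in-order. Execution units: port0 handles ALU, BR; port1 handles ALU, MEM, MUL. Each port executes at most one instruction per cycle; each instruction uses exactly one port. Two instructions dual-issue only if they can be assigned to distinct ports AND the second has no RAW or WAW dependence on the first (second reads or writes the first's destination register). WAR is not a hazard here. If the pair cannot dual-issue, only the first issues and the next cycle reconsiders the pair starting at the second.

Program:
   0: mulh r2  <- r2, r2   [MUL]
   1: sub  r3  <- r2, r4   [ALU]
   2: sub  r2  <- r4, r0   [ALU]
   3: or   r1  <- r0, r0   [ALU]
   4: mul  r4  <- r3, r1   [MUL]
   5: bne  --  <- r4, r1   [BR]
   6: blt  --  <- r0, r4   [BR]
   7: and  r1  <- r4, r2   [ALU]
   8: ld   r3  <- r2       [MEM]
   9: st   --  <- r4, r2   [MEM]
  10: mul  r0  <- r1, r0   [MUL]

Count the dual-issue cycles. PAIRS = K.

0. mulh @i0  | RAW r2
1. sub;sub @i1/i2  | dual
2. or @i3  | RAW r1
3. mul @i4  | RAW r4
4. bne @i5  | no-port BR/BR
5. blt;and @i6/i7  | dual
6. ld @i8  | no-port MEM/MEM
7. st @i9  | no-port MEM/MUL
8. mul @i10  | tail

PAIRS = 2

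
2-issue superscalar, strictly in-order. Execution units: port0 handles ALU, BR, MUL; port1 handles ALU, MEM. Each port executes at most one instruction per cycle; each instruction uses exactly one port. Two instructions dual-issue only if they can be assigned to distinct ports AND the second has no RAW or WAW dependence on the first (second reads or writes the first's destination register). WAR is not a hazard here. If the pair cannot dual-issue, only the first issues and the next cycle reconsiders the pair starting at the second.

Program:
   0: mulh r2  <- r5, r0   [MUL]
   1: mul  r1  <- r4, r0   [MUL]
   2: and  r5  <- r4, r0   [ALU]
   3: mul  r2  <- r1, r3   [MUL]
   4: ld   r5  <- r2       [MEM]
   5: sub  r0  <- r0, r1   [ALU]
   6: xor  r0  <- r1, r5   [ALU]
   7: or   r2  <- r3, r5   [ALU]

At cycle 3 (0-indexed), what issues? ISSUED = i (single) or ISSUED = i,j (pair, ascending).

  cy0 -> i0 (mulh) no-port MUL/MUL
  cy1 -> i1&i2 (mul and) 2-wide
  cy2 -> i3 (mul) RAW r2
  cy3 -> i4&i5 (ld sub) 2-wide
  cy4 -> i6&i7 (xor or) 2-wide

ISSUED = 4,5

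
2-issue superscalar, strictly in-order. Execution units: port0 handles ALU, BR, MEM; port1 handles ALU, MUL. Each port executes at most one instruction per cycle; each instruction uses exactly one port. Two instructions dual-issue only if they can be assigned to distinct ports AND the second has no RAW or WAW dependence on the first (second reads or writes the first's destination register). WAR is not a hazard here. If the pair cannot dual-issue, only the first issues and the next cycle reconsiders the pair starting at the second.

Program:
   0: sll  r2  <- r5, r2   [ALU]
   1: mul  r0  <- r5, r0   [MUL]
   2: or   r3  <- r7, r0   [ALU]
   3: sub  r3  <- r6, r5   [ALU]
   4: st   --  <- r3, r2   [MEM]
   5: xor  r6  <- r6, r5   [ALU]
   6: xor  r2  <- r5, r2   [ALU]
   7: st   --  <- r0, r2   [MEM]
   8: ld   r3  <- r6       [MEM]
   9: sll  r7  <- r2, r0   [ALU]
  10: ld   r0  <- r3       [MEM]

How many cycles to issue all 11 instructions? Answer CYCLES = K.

#0 head=0: sll+mul i0&i1 2-wide
#1 head=2: or i2 WAW r3
#2 head=3: sub i3 RAW r3
#3 head=4: st+xor i4&i5 2-wide
#4 head=6: xor i6 RAW r2
#5 head=7: st i7 no-port MEM/MEM
#6 head=8: ld+sll i8&i9 2-wide
#7 head=10: ld i10 tail

CYCLES = 8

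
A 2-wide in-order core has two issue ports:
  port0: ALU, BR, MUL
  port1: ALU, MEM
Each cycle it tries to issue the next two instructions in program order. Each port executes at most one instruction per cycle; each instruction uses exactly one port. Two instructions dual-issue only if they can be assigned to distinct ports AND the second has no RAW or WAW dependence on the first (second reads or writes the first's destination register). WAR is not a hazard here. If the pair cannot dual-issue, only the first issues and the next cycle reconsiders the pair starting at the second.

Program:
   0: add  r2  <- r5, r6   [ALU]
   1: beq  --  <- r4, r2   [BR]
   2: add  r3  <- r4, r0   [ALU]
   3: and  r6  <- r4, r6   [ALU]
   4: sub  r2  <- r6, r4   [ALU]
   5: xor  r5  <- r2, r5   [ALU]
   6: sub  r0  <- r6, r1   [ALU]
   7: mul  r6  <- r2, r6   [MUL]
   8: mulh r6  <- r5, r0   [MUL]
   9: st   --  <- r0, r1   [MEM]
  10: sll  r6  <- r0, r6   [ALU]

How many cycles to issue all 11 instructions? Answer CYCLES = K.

CYCLES = 8

c0: i0 add.ALU  RAW r2
c1: i1/i2 beq.BR/add.ALU  2-wide
c2: i3 and.ALU  RAW r6
c3: i4 sub.ALU  RAW r2
c4: i5/i6 xor.ALU/sub.ALU  2-wide
c5: i7 mul.MUL  no-port MUL/MUL
c6: i8/i9 mulh.MUL/st.MEM  2-wide
c7: i10 sll.ALU  tail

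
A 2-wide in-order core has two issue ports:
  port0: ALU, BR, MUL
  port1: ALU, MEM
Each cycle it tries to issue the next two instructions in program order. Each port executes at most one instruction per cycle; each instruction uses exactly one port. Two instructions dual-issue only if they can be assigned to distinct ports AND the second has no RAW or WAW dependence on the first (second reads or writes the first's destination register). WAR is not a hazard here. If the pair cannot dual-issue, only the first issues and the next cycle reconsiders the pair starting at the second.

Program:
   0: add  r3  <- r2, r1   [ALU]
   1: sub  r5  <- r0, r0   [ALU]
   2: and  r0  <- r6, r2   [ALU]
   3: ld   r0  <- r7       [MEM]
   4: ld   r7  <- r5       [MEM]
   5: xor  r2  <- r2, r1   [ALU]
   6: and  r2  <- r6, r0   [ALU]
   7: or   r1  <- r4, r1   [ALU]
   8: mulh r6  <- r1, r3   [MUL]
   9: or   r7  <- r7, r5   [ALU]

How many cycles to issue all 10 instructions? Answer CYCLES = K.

[0] i0/i1  add/sub  -- 2-wide
[1] i2  and  -- WAW r0
[2] i3  ld  -- no-port MEM/MEM
[3] i4/i5  ld/xor  -- 2-wide
[4] i6/i7  and/or  -- 2-wide
[5] i8/i9  mulh/or  -- 2-wide

CYCLES = 6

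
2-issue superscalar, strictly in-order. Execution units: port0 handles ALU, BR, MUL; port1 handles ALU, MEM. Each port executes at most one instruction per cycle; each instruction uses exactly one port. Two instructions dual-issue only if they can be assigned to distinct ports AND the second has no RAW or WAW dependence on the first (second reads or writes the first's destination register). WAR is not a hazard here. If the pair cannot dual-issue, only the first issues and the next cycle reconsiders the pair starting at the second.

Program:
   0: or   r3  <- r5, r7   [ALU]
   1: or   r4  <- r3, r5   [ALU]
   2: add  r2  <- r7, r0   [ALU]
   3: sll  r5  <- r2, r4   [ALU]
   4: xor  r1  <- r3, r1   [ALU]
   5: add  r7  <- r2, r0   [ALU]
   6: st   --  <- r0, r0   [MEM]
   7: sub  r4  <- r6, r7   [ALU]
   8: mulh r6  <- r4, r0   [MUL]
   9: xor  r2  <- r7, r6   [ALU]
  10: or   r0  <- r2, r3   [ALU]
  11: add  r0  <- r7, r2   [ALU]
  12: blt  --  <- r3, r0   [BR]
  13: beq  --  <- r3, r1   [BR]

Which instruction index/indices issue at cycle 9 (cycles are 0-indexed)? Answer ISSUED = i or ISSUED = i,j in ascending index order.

ISSUED = 12

[0] i0  or  -- RAW r3
[1] i1,i2  or/add  -- pair
[2] i3,i4  sll/xor  -- pair
[3] i5,i6  add/st  -- pair
[4] i7  sub  -- RAW r4
[5] i8  mulh  -- RAW r6
[6] i9  xor  -- RAW r2
[7] i10  or  -- WAW r0
[8] i11  add  -- RAW r0
[9] i12  blt  -- no-port BR/BR
[10] i13  beq  -- tail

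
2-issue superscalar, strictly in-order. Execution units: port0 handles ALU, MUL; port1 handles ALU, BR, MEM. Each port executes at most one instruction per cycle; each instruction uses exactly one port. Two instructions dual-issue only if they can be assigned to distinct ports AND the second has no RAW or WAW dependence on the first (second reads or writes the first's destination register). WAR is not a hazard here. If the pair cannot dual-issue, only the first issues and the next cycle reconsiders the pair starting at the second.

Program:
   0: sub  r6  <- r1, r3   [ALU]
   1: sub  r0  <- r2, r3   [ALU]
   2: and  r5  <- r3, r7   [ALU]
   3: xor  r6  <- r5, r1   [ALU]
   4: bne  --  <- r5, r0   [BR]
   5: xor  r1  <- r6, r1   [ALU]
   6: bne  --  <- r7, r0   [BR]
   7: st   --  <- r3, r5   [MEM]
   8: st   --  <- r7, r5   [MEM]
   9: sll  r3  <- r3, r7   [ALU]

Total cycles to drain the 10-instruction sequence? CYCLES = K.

[0] i0&i1  sub.ALU sub.ALU  -- dual
[1] i2  and.ALU  -- RAW r5
[2] i3&i4  xor.ALU bne.BR  -- dual
[3] i5&i6  xor.ALU bne.BR  -- dual
[4] i7  st.MEM  -- no-port MEM/MEM
[5] i8&i9  st.MEM sll.ALU  -- dual

CYCLES = 6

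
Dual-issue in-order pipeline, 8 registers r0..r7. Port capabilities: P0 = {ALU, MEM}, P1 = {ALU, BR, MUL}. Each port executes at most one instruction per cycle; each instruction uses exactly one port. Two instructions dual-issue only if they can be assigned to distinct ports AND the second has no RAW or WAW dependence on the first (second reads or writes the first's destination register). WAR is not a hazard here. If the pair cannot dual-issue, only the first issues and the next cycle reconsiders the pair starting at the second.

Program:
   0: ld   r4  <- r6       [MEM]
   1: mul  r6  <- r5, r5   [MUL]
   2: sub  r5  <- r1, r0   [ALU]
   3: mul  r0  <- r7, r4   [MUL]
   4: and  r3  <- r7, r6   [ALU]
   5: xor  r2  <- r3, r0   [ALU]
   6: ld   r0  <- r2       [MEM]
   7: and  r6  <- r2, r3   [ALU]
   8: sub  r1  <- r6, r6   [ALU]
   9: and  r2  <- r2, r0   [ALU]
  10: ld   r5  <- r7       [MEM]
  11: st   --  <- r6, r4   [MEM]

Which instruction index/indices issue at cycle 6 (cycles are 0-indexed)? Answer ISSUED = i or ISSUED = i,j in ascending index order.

ISSUED = 10

  cy0 -> i0/i1 (ld;mul) dual
  cy1 -> i2/i3 (sub;mul) dual
  cy2 -> i4 (and) RAW r3
  cy3 -> i5 (xor) RAW r2
  cy4 -> i6/i7 (ld;and) dual
  cy5 -> i8/i9 (sub;and) dual
  cy6 -> i10 (ld) no-port MEM/MEM
  cy7 -> i11 (st) tail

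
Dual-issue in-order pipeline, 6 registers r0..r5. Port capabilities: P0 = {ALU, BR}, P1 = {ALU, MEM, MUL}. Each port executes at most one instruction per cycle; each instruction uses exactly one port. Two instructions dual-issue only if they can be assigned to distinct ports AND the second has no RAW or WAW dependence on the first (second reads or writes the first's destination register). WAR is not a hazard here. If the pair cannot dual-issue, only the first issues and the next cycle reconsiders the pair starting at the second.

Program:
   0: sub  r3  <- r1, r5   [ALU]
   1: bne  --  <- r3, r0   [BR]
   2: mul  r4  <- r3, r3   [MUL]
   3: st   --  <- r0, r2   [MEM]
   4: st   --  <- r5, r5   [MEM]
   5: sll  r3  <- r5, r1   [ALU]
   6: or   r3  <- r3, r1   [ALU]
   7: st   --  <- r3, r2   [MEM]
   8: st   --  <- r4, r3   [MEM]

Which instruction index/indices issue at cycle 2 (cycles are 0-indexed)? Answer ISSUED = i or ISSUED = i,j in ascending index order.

c0: i0 sub.ALU  RAW r3
c1: i1/i2 bne.BR;mul.MUL  dual
c2: i3 st.MEM  no-port MEM/MEM
c3: i4/i5 st.MEM;sll.ALU  dual
c4: i6 or.ALU  RAW r3
c5: i7 st.MEM  no-port MEM/MEM
c6: i8 st.MEM  tail

ISSUED = 3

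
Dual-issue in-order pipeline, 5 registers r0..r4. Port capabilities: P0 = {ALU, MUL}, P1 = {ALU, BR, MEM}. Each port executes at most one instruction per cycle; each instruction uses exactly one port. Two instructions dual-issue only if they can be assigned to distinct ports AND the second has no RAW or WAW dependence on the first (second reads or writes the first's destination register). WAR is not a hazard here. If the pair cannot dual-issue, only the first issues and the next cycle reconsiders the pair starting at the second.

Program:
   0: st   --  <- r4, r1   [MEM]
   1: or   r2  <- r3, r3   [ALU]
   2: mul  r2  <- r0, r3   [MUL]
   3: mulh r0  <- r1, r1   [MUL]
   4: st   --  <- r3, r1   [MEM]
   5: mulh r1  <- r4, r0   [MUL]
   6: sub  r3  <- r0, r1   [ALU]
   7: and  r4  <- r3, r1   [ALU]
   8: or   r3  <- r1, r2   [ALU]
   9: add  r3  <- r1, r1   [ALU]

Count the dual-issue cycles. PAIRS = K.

0. st+or @i0&i1  | 2-wide
1. mul @i2  | no-port MUL/MUL
2. mulh+st @i3&i4  | 2-wide
3. mulh @i5  | RAW r1
4. sub @i6  | RAW r3
5. and+or @i7&i8  | 2-wide
6. add @i9  | tail

PAIRS = 3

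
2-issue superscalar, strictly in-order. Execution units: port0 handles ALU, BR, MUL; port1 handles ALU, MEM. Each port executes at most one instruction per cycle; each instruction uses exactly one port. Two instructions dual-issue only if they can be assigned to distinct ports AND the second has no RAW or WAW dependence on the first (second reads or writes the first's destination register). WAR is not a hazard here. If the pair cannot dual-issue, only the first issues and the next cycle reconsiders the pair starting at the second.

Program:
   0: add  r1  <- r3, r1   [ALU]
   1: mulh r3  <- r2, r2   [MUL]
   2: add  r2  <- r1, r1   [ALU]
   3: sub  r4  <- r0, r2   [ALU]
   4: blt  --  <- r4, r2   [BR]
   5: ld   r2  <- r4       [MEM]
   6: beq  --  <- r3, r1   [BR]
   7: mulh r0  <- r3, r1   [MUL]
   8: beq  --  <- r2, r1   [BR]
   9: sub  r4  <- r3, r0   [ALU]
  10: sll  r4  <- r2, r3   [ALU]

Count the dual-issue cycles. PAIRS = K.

[0] i0+i1  add+mulh  -- dual
[1] i2  add  -- RAW r2
[2] i3  sub  -- RAW r4
[3] i4+i5  blt+ld  -- dual
[4] i6  beq  -- no-port BR/MUL
[5] i7  mulh  -- no-port MUL/BR
[6] i8+i9  beq+sub  -- dual
[7] i10  sll  -- tail

PAIRS = 3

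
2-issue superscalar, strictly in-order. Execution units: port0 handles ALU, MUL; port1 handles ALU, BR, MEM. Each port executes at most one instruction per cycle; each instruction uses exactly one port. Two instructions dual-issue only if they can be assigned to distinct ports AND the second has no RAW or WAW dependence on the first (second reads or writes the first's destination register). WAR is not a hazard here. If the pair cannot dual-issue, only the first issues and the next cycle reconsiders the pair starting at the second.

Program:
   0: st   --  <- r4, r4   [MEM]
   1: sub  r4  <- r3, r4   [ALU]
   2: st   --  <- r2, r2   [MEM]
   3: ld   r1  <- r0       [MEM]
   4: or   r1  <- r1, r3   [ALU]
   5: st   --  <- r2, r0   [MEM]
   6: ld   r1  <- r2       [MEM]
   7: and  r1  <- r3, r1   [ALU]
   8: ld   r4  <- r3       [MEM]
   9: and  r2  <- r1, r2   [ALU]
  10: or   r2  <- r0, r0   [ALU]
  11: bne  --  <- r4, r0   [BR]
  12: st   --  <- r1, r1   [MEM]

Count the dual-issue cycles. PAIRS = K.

PAIRS = 4

#0 head=0: st.MEM/sub.ALU i0,i1 dual
#1 head=2: st.MEM i2 no-port MEM/MEM
#2 head=3: ld.MEM i3 RAW+WAW r1
#3 head=4: or.ALU/st.MEM i4,i5 dual
#4 head=6: ld.MEM i6 RAW+WAW r1
#5 head=7: and.ALU/ld.MEM i7,i8 dual
#6 head=9: and.ALU i9 WAW r2
#7 head=10: or.ALU/bne.BR i10,i11 dual
#8 head=12: st.MEM i12 tail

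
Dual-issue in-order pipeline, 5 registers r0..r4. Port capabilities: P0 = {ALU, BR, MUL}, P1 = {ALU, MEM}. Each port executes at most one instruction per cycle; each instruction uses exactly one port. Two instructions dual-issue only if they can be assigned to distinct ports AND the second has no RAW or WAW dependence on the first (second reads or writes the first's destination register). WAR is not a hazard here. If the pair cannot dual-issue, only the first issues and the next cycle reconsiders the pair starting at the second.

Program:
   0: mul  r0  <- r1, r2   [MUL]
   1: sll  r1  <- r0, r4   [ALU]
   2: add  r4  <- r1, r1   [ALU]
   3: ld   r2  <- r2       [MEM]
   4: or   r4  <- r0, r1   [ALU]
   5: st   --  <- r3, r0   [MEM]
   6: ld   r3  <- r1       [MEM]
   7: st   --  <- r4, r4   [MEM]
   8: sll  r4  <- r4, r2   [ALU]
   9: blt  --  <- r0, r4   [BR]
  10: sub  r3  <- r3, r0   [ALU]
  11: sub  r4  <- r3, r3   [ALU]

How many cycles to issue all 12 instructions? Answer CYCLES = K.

CYCLES = 8

0. mul @i0  | RAW r0
1. sll @i1  | RAW r1
2. add+ld @i2/i3  | pair
3. or+st @i4/i5  | pair
4. ld @i6  | no-port MEM/MEM
5. st+sll @i7/i8  | pair
6. blt+sub @i9/i10  | pair
7. sub @i11  | tail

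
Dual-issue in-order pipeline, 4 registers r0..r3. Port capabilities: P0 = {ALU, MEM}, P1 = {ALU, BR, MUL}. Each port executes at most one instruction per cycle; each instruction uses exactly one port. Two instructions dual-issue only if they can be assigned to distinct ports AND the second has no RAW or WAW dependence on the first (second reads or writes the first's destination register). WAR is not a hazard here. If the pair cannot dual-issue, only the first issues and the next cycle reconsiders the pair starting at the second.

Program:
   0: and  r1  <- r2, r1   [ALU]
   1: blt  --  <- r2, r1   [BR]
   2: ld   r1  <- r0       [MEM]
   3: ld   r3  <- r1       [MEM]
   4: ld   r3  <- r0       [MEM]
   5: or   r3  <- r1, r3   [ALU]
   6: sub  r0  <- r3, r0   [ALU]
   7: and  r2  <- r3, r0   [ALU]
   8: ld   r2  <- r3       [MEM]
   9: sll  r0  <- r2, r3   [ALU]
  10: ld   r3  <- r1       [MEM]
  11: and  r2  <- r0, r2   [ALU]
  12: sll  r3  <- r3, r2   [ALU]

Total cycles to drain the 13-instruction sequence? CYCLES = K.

c0: i0 and  RAW r1
c1: i1&i2 blt+ld  2-wide
c2: i3 ld  no-port MEM/MEM
c3: i4 ld  RAW+WAW r3
c4: i5 or  RAW r3
c5: i6 sub  RAW r0
c6: i7 and  WAW r2
c7: i8 ld  RAW r2
c8: i9&i10 sll+ld  2-wide
c9: i11 and  RAW r2
c10: i12 sll  tail

CYCLES = 11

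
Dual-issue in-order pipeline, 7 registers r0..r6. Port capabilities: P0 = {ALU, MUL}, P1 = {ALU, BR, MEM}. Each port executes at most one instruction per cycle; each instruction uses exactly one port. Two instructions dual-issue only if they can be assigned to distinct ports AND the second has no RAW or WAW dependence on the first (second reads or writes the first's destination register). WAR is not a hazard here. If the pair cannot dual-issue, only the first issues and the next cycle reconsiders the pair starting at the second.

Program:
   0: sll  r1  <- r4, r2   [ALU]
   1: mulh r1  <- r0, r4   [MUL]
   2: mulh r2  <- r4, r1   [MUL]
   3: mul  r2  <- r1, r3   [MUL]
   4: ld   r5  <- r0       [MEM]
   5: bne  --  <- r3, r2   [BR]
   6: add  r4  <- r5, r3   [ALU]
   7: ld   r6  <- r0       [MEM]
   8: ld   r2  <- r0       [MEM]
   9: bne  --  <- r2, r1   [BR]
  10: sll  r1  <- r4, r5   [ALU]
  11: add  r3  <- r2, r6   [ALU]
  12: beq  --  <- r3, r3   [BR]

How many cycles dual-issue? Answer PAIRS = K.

PAIRS = 3

  cy0 -> i0 (sll.ALU) WAW r1
  cy1 -> i1 (mulh.MUL) no-port MUL/MUL
  cy2 -> i2 (mulh.MUL) no-port MUL/MUL
  cy3 -> i3/i4 (mul.MUL/ld.MEM) 2-wide
  cy4 -> i5/i6 (bne.BR/add.ALU) 2-wide
  cy5 -> i7 (ld.MEM) no-port MEM/MEM
  cy6 -> i8 (ld.MEM) no-port MEM/BR
  cy7 -> i9/i10 (bne.BR/sll.ALU) 2-wide
  cy8 -> i11 (add.ALU) RAW r3
  cy9 -> i12 (beq.BR) tail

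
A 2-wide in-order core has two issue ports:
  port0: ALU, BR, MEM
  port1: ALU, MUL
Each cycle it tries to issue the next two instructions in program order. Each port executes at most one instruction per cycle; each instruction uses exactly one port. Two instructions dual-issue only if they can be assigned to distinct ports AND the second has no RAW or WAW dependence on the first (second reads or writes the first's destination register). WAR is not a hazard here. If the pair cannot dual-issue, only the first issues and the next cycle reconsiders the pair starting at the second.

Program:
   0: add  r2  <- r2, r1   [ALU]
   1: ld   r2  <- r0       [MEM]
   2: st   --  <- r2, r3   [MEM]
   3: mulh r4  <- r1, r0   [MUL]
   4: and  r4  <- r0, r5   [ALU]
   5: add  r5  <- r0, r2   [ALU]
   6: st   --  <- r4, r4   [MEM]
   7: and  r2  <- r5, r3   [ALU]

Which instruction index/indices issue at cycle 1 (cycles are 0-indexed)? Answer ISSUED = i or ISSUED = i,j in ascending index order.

ISSUED = 1

c0: i0 add.ALU  WAW r2
c1: i1 ld.MEM  no-port MEM/MEM
c2: i2/i3 st.MEM+mulh.MUL  pair
c3: i4/i5 and.ALU+add.ALU  pair
c4: i6/i7 st.MEM+and.ALU  pair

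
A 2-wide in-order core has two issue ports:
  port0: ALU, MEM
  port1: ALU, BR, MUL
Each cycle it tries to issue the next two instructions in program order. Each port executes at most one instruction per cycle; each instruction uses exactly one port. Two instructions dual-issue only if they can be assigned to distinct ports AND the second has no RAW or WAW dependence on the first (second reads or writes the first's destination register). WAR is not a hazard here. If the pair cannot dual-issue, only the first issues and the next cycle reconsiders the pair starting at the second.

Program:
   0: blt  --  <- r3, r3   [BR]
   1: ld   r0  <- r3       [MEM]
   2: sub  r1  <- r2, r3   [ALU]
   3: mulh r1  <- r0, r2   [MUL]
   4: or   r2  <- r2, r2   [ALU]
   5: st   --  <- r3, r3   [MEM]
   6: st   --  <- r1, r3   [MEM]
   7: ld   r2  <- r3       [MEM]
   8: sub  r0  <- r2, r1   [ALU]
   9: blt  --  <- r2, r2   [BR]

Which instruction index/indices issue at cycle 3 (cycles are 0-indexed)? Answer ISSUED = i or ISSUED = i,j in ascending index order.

[0] i0,i1  blt ld  -- pair
[1] i2  sub  -- WAW r1
[2] i3,i4  mulh or  -- pair
[3] i5  st  -- no-port MEM/MEM
[4] i6  st  -- no-port MEM/MEM
[5] i7  ld  -- RAW r2
[6] i8,i9  sub blt  -- pair

ISSUED = 5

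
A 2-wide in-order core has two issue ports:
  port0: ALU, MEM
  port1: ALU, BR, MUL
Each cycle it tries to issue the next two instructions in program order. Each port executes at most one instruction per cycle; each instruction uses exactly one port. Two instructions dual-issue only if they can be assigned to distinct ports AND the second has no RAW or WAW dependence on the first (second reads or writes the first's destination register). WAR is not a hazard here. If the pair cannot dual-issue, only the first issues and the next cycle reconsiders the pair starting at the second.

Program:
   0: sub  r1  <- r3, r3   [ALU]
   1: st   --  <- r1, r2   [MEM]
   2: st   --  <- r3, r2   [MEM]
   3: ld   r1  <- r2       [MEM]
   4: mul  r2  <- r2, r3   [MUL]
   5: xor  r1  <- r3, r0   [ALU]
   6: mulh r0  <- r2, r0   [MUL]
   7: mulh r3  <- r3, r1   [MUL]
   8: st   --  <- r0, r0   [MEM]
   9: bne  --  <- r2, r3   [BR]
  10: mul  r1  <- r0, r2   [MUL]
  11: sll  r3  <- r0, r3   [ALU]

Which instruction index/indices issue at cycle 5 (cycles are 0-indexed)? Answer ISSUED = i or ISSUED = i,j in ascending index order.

[0] i0  sub  -- RAW r1
[1] i1  st  -- no-port MEM/MEM
[2] i2  st  -- no-port MEM/MEM
[3] i3,i4  ld mul  -- pair
[4] i5,i6  xor mulh  -- pair
[5] i7,i8  mulh st  -- pair
[6] i9  bne  -- no-port BR/MUL
[7] i10,i11  mul sll  -- pair

ISSUED = 7,8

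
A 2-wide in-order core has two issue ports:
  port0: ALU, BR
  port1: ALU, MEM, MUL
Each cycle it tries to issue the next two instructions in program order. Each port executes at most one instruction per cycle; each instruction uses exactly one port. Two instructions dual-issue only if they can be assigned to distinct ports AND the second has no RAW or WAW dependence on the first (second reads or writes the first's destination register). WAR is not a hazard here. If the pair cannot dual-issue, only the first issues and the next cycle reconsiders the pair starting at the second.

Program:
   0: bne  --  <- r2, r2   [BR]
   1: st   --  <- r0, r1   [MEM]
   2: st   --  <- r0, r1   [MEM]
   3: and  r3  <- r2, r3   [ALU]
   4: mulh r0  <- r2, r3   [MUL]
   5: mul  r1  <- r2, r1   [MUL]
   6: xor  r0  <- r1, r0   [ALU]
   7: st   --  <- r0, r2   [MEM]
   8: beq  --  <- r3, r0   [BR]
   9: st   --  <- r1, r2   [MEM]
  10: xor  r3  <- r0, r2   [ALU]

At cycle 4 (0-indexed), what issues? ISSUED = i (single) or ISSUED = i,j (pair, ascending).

#0 head=0: bne;st i0,i1 pair
#1 head=2: st;and i2,i3 pair
#2 head=4: mulh i4 no-port MUL/MUL
#3 head=5: mul i5 RAW r1
#4 head=6: xor i6 RAW r0
#5 head=7: st;beq i7,i8 pair
#6 head=9: st;xor i9,i10 pair

ISSUED = 6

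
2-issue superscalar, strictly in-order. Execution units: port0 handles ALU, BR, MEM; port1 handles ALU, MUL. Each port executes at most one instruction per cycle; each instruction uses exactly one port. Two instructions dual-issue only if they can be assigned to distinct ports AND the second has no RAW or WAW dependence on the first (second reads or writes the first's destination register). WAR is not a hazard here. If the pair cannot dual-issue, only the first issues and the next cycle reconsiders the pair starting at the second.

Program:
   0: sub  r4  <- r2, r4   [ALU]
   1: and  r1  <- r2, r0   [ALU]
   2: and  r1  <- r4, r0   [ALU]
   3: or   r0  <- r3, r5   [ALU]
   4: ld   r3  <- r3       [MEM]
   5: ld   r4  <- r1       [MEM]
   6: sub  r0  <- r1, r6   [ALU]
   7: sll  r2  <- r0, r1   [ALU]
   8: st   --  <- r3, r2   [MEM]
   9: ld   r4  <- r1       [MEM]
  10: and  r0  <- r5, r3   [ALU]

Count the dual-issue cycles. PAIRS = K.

PAIRS = 4

t=0 i0&i1:sub.ALU and.ALU ; 2-wide
t=1 i2&i3:and.ALU or.ALU ; 2-wide
t=2 i4:ld.MEM ; no-port MEM/MEM
t=3 i5&i6:ld.MEM sub.ALU ; 2-wide
t=4 i7:sll.ALU ; RAW r2
t=5 i8:st.MEM ; no-port MEM/MEM
t=6 i9&i10:ld.MEM and.ALU ; 2-wide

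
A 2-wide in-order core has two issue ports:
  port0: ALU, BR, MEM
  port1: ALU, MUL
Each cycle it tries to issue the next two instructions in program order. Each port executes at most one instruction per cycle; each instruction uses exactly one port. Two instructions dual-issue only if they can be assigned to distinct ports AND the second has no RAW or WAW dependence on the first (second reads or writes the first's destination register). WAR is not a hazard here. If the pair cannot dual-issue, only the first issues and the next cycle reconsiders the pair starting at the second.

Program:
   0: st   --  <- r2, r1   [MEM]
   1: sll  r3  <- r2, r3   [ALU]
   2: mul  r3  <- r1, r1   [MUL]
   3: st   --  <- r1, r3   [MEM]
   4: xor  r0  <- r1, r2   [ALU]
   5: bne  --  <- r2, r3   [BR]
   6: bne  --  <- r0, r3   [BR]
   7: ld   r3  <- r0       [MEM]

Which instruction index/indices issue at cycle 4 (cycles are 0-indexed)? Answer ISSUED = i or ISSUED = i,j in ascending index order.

#0 head=0: st/sll i0,i1 dual
#1 head=2: mul i2 RAW r3
#2 head=3: st/xor i3,i4 dual
#3 head=5: bne i5 no-port BR/BR
#4 head=6: bne i6 no-port BR/MEM
#5 head=7: ld i7 tail

ISSUED = 6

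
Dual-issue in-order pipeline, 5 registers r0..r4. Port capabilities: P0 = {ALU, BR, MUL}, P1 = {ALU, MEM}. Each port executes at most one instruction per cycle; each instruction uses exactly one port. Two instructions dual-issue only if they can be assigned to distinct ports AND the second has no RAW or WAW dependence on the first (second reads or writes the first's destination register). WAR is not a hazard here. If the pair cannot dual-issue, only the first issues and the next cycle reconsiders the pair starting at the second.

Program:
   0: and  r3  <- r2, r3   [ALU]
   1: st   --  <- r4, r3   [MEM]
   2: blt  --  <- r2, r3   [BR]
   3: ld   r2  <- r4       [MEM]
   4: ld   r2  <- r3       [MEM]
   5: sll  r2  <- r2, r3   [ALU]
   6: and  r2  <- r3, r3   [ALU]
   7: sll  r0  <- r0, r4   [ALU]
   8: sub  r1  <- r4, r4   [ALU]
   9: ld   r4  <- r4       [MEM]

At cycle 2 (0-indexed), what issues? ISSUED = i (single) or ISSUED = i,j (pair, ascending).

ISSUED = 3

t=0 i0:and ; RAW r3
t=1 i1&i2:st;blt ; dual
t=2 i3:ld ; no-port MEM/MEM
t=3 i4:ld ; RAW+WAW r2
t=4 i5:sll ; WAW r2
t=5 i6&i7:and;sll ; dual
t=6 i8&i9:sub;ld ; dual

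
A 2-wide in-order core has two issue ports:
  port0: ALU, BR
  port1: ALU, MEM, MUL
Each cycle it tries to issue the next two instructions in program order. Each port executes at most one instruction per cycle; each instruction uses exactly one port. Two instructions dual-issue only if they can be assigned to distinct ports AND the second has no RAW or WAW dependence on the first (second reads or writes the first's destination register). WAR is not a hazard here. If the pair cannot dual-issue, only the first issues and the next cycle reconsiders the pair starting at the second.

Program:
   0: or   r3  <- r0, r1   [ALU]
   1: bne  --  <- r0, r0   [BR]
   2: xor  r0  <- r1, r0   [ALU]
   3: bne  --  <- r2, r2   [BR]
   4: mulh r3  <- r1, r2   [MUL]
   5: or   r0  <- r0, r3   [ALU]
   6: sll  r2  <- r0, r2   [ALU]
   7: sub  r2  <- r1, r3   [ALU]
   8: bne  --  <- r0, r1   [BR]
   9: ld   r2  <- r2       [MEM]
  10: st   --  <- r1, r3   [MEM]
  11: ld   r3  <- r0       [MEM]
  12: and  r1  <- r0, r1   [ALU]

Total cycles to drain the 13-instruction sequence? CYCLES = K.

CYCLES = 9

  cy0 -> i0/i1 (or bne) pair
  cy1 -> i2/i3 (xor bne) pair
  cy2 -> i4 (mulh) RAW r3
  cy3 -> i5 (or) RAW r0
  cy4 -> i6 (sll) WAW r2
  cy5 -> i7/i8 (sub bne) pair
  cy6 -> i9 (ld) no-port MEM/MEM
  cy7 -> i10 (st) no-port MEM/MEM
  cy8 -> i11/i12 (ld and) pair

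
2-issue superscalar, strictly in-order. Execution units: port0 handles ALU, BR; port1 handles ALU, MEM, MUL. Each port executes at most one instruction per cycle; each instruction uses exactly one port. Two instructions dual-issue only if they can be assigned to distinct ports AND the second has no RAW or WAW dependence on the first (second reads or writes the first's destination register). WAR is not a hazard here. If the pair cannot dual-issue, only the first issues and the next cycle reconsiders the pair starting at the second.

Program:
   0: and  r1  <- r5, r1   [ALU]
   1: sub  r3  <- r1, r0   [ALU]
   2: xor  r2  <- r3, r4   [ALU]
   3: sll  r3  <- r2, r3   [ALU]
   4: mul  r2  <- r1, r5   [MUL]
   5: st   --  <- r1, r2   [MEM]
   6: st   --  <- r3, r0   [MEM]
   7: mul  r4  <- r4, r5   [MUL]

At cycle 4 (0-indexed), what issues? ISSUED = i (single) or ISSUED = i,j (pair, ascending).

[0] i0  and  -- RAW r1
[1] i1  sub  -- RAW r3
[2] i2  xor  -- RAW r2
[3] i3,i4  sll+mul  -- dual
[4] i5  st  -- no-port MEM/MEM
[5] i6  st  -- no-port MEM/MUL
[6] i7  mul  -- tail

ISSUED = 5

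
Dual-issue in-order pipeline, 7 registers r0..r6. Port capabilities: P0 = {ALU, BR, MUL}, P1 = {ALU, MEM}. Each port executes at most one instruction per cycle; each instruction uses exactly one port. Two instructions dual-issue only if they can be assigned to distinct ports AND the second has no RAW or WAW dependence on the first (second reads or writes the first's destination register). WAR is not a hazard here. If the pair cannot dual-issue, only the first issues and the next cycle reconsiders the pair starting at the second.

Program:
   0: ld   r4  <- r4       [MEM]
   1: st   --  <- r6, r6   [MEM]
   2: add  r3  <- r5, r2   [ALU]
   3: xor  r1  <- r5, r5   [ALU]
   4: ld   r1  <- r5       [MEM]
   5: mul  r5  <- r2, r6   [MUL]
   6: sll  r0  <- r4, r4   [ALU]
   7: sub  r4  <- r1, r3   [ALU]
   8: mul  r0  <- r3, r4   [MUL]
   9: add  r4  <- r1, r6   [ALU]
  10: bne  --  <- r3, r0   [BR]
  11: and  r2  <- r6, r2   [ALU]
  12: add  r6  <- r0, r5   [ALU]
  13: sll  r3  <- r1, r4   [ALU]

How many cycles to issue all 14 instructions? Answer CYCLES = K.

CYCLES = 8

#0 head=0: ld i0 no-port MEM/MEM
#1 head=1: st+add i1&i2 dual
#2 head=3: xor i3 WAW r1
#3 head=4: ld+mul i4&i5 dual
#4 head=6: sll+sub i6&i7 dual
#5 head=8: mul+add i8&i9 dual
#6 head=10: bne+and i10&i11 dual
#7 head=12: add+sll i12&i13 dual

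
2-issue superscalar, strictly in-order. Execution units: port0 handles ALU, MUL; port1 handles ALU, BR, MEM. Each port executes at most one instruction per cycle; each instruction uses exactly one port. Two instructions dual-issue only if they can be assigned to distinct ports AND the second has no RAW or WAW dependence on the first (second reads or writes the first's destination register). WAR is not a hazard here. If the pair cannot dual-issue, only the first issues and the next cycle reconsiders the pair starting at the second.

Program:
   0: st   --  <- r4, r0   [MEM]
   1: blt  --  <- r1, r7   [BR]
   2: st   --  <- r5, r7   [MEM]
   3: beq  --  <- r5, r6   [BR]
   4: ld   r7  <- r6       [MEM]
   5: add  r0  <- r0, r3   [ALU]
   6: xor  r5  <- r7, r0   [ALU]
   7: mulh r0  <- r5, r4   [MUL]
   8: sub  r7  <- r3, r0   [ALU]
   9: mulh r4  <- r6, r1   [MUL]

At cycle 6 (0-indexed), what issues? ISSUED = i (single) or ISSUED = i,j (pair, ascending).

  cy0 -> i0 (st.MEM) no-port MEM/BR
  cy1 -> i1 (blt.BR) no-port BR/MEM
  cy2 -> i2 (st.MEM) no-port MEM/BR
  cy3 -> i3 (beq.BR) no-port BR/MEM
  cy4 -> i4+i5 (ld.MEM add.ALU) pair
  cy5 -> i6 (xor.ALU) RAW r5
  cy6 -> i7 (mulh.MUL) RAW r0
  cy7 -> i8+i9 (sub.ALU mulh.MUL) pair

ISSUED = 7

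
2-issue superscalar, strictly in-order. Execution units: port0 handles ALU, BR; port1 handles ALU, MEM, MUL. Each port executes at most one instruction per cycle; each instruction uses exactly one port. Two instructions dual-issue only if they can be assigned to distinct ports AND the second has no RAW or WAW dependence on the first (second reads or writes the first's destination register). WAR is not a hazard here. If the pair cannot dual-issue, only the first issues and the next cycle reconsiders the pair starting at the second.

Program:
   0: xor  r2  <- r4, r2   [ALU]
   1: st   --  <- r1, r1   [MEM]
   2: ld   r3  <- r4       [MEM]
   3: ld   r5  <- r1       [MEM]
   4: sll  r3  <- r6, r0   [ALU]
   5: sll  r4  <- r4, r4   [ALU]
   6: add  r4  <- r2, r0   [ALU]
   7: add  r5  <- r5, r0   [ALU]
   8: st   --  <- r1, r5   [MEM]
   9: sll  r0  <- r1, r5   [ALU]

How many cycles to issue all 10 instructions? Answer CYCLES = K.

c0: i0&i1 xor.ALU st.MEM  pair
c1: i2 ld.MEM  no-port MEM/MEM
c2: i3&i4 ld.MEM sll.ALU  pair
c3: i5 sll.ALU  WAW r4
c4: i6&i7 add.ALU add.ALU  pair
c5: i8&i9 st.MEM sll.ALU  pair

CYCLES = 6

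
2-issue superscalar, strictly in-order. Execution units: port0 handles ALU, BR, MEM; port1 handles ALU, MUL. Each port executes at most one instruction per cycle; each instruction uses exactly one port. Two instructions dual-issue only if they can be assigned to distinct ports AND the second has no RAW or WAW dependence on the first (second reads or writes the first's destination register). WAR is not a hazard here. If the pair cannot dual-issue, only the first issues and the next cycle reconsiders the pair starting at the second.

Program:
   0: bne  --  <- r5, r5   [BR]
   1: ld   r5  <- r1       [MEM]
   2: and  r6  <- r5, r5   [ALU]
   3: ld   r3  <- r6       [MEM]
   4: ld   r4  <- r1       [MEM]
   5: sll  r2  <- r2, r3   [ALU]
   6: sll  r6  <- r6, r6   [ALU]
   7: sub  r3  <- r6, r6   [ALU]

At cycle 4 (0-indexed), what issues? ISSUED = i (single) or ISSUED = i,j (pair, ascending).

  cy0 -> i0 (bne) no-port BR/MEM
  cy1 -> i1 (ld) RAW r5
  cy2 -> i2 (and) RAW r6
  cy3 -> i3 (ld) no-port MEM/MEM
  cy4 -> i4&i5 (ld;sll) 2-wide
  cy5 -> i6 (sll) RAW r6
  cy6 -> i7 (sub) tail

ISSUED = 4,5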